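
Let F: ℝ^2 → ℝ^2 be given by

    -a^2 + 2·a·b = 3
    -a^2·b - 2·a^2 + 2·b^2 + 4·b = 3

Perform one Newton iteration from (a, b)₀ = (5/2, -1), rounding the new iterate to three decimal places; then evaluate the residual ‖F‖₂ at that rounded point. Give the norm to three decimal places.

At (5/2, -1): F = (-14.250, -11.250).
Jacobian J = [[-2·a + 2·b, 2·a], [-2·a·b - 4·a, -a^2 + 4·b + 4]].
At the point, J = [[-7.000, 5.000], [-5.000, -6.250]] (det J = 68.750).
Solving J·Δ = −F gives Δ = (-2.114, -0.109).
Then the next iterate is (a, b)₁ = (0.386, -1.109).
Re-evaluating at (0.386, -1.109): F = (-4.00514, -5.10899), so ‖F‖₂ = 6.492.

6.492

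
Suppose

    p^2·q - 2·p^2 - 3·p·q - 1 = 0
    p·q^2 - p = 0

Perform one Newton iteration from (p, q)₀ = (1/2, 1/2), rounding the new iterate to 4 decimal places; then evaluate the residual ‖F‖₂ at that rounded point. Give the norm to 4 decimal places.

0.9168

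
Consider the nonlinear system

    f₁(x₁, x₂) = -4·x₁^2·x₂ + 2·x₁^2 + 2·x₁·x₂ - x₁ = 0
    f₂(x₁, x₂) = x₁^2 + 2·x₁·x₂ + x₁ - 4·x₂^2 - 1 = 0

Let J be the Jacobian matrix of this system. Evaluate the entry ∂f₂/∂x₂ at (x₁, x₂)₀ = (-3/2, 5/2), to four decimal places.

∂f₂/∂x₂ = 2·x₁ - 8·x₂.
At (-3/2, 5/2) this is -23.0000.

-23.0000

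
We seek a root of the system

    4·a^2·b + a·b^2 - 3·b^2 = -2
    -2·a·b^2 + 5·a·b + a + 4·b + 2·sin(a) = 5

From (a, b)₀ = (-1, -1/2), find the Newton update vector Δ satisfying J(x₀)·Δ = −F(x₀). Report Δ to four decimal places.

At (-1, -1/2): F = (-1.0000, -6.682942).
Jacobian J = [[8·a·b + b^2, 4·a^2 + 2·a·b - 6·b], [-2·b^2 + 5·b + 2·cos(a) + 1, -4·a·b + 5·a + 4]].
At the point, J = [[4.2500, 8.0000], [-0.919395, -3.0000]] (det J = -5.394837).
Solving J·Δ = −F gives Δ = (10.4662, -5.4352).

(10.4662, -5.4352)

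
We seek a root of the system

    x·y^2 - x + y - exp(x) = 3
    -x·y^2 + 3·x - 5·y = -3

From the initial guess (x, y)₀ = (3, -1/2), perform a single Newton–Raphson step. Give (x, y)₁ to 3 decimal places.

(1.322, 4.067)

At (3, -1/2): F = (-25.83554, 13.750).
Jacobian J = [[y^2 - exp(x) - 1, 2·x·y + 1], [-y^2 + 3, -2·x·y - 5]].
At the point, J = [[-20.83554, -2.000], [2.750, -2.000]] (det J = 47.17107).
Solving J·Δ = −F gives Δ = (-1.678, 4.567).
Then the next iterate is (x, y)₁ = (1.322, 4.067).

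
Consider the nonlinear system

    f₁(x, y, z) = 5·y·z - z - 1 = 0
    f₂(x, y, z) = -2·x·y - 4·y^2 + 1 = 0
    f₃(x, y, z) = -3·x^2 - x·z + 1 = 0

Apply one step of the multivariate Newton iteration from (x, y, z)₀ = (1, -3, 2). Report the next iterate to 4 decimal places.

(0.6473, -1.5856, 0.8215)

At (1, -3, 2): F = (-33.0000, -29.0000, -4.0000).
Jacobian J = [[0, 5·z, 5·y - 1], [-2·y, -2·x - 8·y, 0], [-6·x - z, 0, -x]].
At the point, J = [[0.0000, 10.0000, -16.0000], [6.0000, 22.0000, 0.0000], [-8.0000, 0.0000, -1.0000]] (det J = -2756.0000).
Solving J·Δ = −F gives Δ = (-0.3527, 1.4144, -1.1785).
Then the next iterate is (x, y, z)₁ = (0.6473, -1.5856, 0.8215).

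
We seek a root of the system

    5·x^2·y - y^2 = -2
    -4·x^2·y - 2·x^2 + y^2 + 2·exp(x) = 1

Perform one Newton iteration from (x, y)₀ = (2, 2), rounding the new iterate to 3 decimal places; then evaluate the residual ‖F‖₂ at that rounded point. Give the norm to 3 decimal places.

At (2, 2): F = (38.000, -22.22189).
Jacobian J = [[10·x·y, 5·x^2 - 2·y], [-8·x·y - 4·x + 2·exp(x), -4·x^2 + 2·y]].
At the point, J = [[40.000, 16.000], [-25.22189, -12.000]] (det J = -76.44980).
Solving J·Δ = −F gives Δ = (-1.314, 0.910).
Then the next iterate is (x, y)₁ = (0.686, 2.910).
Re-evaluating at (0.686, 2.910): F = (0.37907, 5.02068), so ‖F‖₂ = 5.035.

5.035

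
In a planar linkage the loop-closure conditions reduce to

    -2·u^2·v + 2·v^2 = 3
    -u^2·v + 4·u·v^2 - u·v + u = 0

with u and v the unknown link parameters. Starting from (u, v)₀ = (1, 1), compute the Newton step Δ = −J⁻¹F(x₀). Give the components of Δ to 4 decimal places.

(-0.8571, -0.2143)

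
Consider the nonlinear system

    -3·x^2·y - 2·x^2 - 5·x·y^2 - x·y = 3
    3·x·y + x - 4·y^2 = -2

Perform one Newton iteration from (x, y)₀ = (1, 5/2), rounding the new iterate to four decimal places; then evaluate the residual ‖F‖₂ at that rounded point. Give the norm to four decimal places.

At (1, 5/2): F = (-46.2500, -14.5000).
Jacobian J = [[-6·x·y - 4·x - 5·y^2 - y, -3·x^2 - 10·x·y - x], [3·y + 1, 3·x - 8·y]].
At the point, J = [[-52.7500, -29.0000], [8.5000, -17.0000]] (det J = 1143.2500).
Solving J·Δ = −F gives Δ = (-0.3199, -1.0129).
Then the next iterate is (x, y)₁ = (0.6801, 1.4871).
Re-evaluating at (0.6801, 1.4871): F = (-14.520052, -3.131636), so ‖F‖₂ = 14.8539.

14.8539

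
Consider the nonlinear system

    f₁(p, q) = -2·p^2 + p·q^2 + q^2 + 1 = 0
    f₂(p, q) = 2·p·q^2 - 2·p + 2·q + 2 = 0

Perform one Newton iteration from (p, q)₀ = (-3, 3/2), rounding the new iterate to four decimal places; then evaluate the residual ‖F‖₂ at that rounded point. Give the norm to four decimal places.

4.4473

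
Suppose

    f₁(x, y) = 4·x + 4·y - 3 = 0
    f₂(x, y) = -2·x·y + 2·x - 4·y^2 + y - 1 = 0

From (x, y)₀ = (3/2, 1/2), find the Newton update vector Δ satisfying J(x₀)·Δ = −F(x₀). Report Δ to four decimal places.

(-1.0714, -0.1786)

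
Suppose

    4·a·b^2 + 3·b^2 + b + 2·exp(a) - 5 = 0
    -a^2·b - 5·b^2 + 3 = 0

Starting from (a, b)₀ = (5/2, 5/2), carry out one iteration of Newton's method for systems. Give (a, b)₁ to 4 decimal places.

(2.0449, 1.2780)

At (5/2, 5/2): F = (103.114988, -43.8750).
Jacobian J = [[4·b^2 + 2·exp(a), 8·a·b + 6·b + 1], [-2·a·b, -a^2 - 10·b]].
At the point, J = [[49.364988, 66.0000], [-12.5000, -31.2500]] (det J = -717.655873).
Solving J·Δ = −F gives Δ = (-0.4551, -1.2220).
Then the next iterate is (a, b)₁ = (2.0449, 1.2780).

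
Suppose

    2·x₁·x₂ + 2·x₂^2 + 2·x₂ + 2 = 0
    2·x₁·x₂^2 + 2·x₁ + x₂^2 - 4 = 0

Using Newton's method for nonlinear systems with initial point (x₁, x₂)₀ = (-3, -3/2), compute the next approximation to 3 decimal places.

(-1.750, -0.625)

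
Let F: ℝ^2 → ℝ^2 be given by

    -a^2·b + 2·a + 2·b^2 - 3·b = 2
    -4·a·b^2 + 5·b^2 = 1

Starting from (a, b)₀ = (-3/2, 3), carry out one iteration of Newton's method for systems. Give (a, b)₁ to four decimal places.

(-0.6300, 1.9897)

At (-3/2, 3): F = (-2.7500, 98.0000).
Jacobian J = [[-2·a·b + 2, -a^2 + 4·b - 3], [-4·b^2, -8·a·b + 10·b]].
At the point, J = [[11.0000, 6.7500], [-36.0000, 66.0000]] (det J = 969.0000).
Solving J·Δ = −F gives Δ = (0.8700, -1.0103).
Then the next iterate is (a, b)₁ = (-0.6300, 1.9897).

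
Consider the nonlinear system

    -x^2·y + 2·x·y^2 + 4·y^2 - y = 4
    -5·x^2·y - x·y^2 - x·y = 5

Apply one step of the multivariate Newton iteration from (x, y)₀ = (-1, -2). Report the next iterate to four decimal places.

(-0.9762, -1.1905)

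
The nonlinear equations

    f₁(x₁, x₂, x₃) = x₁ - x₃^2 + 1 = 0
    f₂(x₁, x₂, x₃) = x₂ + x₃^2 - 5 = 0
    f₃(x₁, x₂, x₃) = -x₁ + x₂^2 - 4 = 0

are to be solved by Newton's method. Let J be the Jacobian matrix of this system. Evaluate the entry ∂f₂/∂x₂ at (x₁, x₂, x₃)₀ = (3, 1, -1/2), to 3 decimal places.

1.000

∂f₂/∂x₂ = 1.
At (3, 1, -1/2) this is 1.000.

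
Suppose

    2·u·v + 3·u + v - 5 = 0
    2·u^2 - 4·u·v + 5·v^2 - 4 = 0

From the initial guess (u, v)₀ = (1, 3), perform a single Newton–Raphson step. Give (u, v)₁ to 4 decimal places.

(0.6550, 1.7016)

At (1, 3): F = (7.0000, 31.0000).
Jacobian J = [[2·v + 3, 2·u + 1], [4·u - 4·v, -4·u + 10·v]].
At the point, J = [[9.0000, 3.0000], [-8.0000, 26.0000]] (det J = 258.0000).
Solving J·Δ = −F gives Δ = (-0.3450, -1.2984).
Then the next iterate is (u, v)₁ = (0.6550, 1.7016).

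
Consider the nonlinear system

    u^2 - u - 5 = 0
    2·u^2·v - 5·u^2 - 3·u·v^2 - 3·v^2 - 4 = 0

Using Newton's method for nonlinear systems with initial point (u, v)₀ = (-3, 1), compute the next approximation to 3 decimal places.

At (-3, 1): F = (7.000, -25.000).
Jacobian J = [[2·u - 1, 0], [4·u·v - 10·u - 3·v^2, 2·u^2 - 6·u·v - 6·v]].
At the point, J = [[-7.000, 0.000], [15.000, 30.000]] (det J = -210.000).
Solving J·Δ = −F gives Δ = (1.000, 0.333).
Then the next iterate is (u, v)₁ = (-2.000, 1.333).

(-2.000, 1.333)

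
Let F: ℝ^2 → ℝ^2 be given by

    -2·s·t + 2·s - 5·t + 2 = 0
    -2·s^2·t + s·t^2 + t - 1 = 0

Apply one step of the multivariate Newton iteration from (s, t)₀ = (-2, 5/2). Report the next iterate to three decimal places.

At (-2, 5/2): F = (-4.500, -31.000).
Jacobian J = [[-2·t + 2, -2·s - 5], [-4·s·t + t^2, -2·s^2 + 2·s·t + 1]].
At the point, J = [[-3.000, -1.000], [26.250, -17.000]] (det J = 77.250).
Solving J·Δ = −F gives Δ = (-0.589, -2.733).
Then the next iterate is (s, t)₁ = (-2.589, -0.233).

(-2.589, -0.233)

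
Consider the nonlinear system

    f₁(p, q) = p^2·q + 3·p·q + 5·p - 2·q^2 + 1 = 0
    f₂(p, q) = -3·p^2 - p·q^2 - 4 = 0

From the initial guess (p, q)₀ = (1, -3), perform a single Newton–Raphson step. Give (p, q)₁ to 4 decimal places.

At (1, -3): F = (-24.0000, -16.0000).
Jacobian J = [[2·p·q + 3·q + 5, p^2 + 3·p - 4·q], [-6·p - q^2, -2·p·q]].
At the point, J = [[-10.0000, 16.0000], [-15.0000, 6.0000]] (det J = 180.0000).
Solving J·Δ = −F gives Δ = (-0.6222, 1.1111).
Then the next iterate is (p, q)₁ = (0.3778, -1.8889).

(0.3778, -1.8889)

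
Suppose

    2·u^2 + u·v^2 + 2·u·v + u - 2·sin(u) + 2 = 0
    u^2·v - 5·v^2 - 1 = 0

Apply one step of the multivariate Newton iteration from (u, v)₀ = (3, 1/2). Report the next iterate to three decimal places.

At (3, 1/2): F = (26.46776, 2.250).
Jacobian J = [[4·u + v^2 + 2·v - 2·cos(u) + 1, 2·u·v + 2·u], [2·u·v, u^2 - 10·v]].
At the point, J = [[16.22998, 9.000], [3.000, 4.000]] (det J = 37.91994).
Solving J·Δ = −F gives Δ = (-2.258, 1.131).
Then the next iterate is (u, v)₁ = (0.742, 1.631).

(0.742, 1.631)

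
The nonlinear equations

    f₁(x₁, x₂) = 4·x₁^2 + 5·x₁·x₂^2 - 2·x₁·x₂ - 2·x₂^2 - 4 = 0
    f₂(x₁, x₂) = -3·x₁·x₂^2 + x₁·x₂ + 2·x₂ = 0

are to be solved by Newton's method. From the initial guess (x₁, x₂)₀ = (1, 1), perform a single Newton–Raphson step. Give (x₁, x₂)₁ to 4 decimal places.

(0.8800, 1.0800)

At (1, 1): F = (1.0000, 0.0000).
Jacobian J = [[8·x₁ + 5·x₂^2 - 2·x₂, 10·x₁·x₂ - 2·x₁ - 4·x₂], [-3·x₂^2 + x₂, -6·x₁·x₂ + x₁ + 2]].
At the point, J = [[11.0000, 4.0000], [-2.0000, -3.0000]] (det J = -25.0000).
Solving J·Δ = −F gives Δ = (-0.1200, 0.0800).
Then the next iterate is (x₁, x₂)₁ = (0.8800, 1.0800).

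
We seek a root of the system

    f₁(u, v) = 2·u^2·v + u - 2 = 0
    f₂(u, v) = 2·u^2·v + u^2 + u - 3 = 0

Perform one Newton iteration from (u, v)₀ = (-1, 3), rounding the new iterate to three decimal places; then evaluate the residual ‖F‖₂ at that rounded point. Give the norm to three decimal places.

At (-1, 3): F = (3.000, 3.000).
Jacobian J = [[4·u·v + 1, 2·u^2], [4·u·v + 2·u + 1, 2·u^2]].
At the point, J = [[-11.000, 2.000], [-13.000, 2.000]] (det J = 4.000).
Solving J·Δ = −F gives Δ = (0.000, -1.500).
Then the next iterate is (u, v)₁ = (-1.000, 1.500).
Re-evaluating at (-1.000, 1.500): F = (0.000, 0.000), so ‖F‖₂ = 0.000.

0.000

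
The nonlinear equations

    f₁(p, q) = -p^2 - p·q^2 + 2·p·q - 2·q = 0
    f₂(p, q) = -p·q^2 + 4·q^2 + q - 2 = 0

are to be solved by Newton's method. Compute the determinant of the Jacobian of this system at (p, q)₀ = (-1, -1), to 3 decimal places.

3.000

J = [[-2·p - q^2 + 2·q, -2·p·q + 2·p - 2], [-q^2, -2·p·q + 8·q + 1]].
At the point, J = [[-1.000, -6.000], [-1.000, -9.000]].
det J = 3.000.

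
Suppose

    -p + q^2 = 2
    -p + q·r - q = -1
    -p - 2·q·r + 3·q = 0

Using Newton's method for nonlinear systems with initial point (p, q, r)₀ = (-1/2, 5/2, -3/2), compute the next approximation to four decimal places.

(1.3036, 1.9107, 0.5321)

At (-1/2, 5/2, -3/2): F = (4.7500, -4.7500, 15.5000).
Jacobian J = [[-1, 2·q, 0], [-1, r - 1, q], [-1, -2·r + 3, -2·q]].
At the point, J = [[-1.0000, 5.0000, 0.0000], [-1.0000, -2.5000, 2.5000], [-1.0000, 6.0000, -5.0000]] (det J = -35.0000).
Solving J·Δ = −F gives Δ = (1.8036, -0.5893, 2.0321).
Then the next iterate is (p, q, r)₁ = (1.3036, 1.9107, 0.5321).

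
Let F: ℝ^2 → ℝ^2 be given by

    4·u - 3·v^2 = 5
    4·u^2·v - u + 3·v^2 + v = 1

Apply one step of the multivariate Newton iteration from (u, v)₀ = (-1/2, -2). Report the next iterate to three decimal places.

At (-1/2, -2): F = (-19.000, 7.500).
Jacobian J = [[4, -6·v], [8·u·v - 1, 4·u^2 + 6·v + 1]].
At the point, J = [[4.000, 12.000], [7.000, -10.000]] (det J = -124.000).
Solving J·Δ = −F gives Δ = (0.806, 1.315).
Then the next iterate is (u, v)₁ = (0.306, -0.685).

(0.306, -0.685)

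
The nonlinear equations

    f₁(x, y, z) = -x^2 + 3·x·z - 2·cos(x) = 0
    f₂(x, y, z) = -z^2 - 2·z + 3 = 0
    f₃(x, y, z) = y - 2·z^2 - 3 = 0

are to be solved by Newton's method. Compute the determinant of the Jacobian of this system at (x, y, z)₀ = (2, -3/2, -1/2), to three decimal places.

J = [[-2·x + 3·z + 2·sin(x), 0, 3·x], [0, 0, -2·z - 2], [0, 1, -4·z]].
At the point, J = [[-3.68141, 0.000, 6.000], [0.000, 0.000, -1.000], [0.000, 1.000, 2.000]].
det J = -3.681.

-3.681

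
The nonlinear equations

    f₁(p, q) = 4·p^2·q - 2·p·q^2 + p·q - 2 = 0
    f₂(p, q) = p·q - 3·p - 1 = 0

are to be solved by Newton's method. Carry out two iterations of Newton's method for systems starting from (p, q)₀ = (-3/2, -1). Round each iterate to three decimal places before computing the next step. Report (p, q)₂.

(-0.640, 1.482)

At (-3/2, -1): F = (-6.500, 5.000).
Jacobian J = [[8·p·q - 2·q^2 + q, 4·p^2 - 4·p·q + p], [q - 3, p]].
At the point, J = [[9.000, 1.500], [-4.000, -1.500]] (det J = -7.500).
Solving J·Δ = −F gives Δ = (0.300, 2.533).
Then the next iterate is (p, q)₁ = (-1.200, 1.533).
Round to (-1.200, 1.533) and repeat: F = (10.63069, 0.76040), J = [[-17.88398, 11.91840], [-1.467, -1.200]].
Δ = (0.560, -0.051), so (p, q)₂ = (-0.640, 1.482).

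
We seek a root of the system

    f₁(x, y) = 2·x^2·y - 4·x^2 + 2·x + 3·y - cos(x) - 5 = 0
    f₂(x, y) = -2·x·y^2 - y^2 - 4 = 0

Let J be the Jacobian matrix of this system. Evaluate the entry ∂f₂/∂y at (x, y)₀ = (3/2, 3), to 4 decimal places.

-24.0000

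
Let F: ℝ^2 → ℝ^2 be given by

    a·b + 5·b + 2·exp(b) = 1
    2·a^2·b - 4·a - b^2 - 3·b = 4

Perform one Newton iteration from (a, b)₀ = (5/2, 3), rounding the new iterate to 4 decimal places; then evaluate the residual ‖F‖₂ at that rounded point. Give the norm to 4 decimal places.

At (5/2, 3): F = (61.671074, 5.5000).
Jacobian J = [[b, a + 2·exp(b) + 5], [4·a·b - 4, 2·a^2 - 2·b - 3]].
At the point, J = [[3.0000, 47.671074], [26.0000, 3.5000]] (det J = -1228.947920).
Solving J·Δ = −F gives Δ = (-0.0377, -1.2913).
Then the next iterate is (a, b)₁ = (2.4623, 1.7087).
Re-evaluating at (2.4623, 1.7087): F = (22.794389, -1.175528), so ‖F‖₂ = 22.8247.

22.8247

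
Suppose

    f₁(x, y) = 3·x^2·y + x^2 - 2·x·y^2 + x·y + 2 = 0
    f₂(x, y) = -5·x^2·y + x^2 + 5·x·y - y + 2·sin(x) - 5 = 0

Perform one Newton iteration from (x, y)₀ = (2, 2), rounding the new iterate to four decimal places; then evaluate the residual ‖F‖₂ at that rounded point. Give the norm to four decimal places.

7.5611

At (2, 2): F = (18.0000, -21.181405).
Jacobian J = [[6·x·y + 2·x - 2·y^2 + y, 3·x^2 - 4·x·y + x], [-10·x·y + 2·x + 5·y + 2·cos(x), -5·x^2 + 5·x - 1]].
At the point, J = [[22.0000, -2.0000], [-26.832294, -11.0000]] (det J = -295.664587).
Solving J·Δ = −F gives Δ = (-0.8130, 0.0575).
Then the next iterate is (x, y)₁ = (1.1870, 2.0575).
Re-evaluating at (1.1870, 2.0575): F = (4.498214, -6.077537), so ‖F‖₂ = 7.5611.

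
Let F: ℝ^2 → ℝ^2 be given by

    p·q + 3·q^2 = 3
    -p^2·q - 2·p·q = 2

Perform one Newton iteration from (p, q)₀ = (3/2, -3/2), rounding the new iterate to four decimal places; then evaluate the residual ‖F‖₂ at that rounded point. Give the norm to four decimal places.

1.2663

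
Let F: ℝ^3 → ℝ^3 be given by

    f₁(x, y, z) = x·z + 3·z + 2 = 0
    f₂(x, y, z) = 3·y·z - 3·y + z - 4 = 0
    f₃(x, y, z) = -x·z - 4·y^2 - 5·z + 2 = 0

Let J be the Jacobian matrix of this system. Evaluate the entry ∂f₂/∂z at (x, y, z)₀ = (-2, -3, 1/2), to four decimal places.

-8.0000

∂f₂/∂z = 3·y + 1.
At (-2, -3, 1/2) this is -8.0000.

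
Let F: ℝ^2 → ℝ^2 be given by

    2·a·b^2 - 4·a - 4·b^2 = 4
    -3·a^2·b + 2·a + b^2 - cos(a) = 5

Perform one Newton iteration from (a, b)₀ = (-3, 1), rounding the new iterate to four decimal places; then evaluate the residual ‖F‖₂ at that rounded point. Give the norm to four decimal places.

At (-3, 1): F = (-2.0000, -36.010008).
Jacobian J = [[2·b^2 - 4, 4·a·b - 8·b], [-6·a·b + sin(a) + 2, -3·a^2 + 2·b]].
At the point, J = [[-2.0000, -20.0000], [19.858880, -25.0000]] (det J = 447.177600).
Solving J·Δ = −F gives Δ = (1.4987, -0.2499).
Then the next iterate is (a, b)₁ = (-1.5013, 0.7501).
Re-evaluating at (-1.5013, 0.7501): F = (-1.934813, -12.581345), so ‖F‖₂ = 12.7292.

12.7292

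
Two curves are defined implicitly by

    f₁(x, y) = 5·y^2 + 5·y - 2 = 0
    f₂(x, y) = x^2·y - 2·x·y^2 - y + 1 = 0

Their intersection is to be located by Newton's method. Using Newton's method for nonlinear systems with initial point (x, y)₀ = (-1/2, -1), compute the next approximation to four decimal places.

(3.3500, -1.4000)

At (-1/2, -1): F = (-2.0000, 2.7500).
Jacobian J = [[0, 10·y + 5], [2·x·y - 2·y^2, x^2 - 4·x·y - 1]].
At the point, J = [[0.0000, -5.0000], [-1.0000, -2.7500]] (det J = -5.0000).
Solving J·Δ = −F gives Δ = (3.8500, -0.4000).
Then the next iterate is (x, y)₁ = (3.3500, -1.4000).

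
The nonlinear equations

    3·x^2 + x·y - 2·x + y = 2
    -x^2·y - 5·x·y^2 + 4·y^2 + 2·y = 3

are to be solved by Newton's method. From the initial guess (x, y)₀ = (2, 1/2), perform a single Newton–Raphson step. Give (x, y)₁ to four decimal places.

At (2, 1/2): F = (7.5000, -5.5000).
Jacobian J = [[6·x + y - 2, x + 1], [-2·x·y - 5·y^2, -x^2 - 10·x·y + 8·y + 2]].
At the point, J = [[10.5000, 3.0000], [-3.2500, -8.0000]] (det J = -74.2500).
Solving J·Δ = −F gives Δ = (-0.5859, -0.4495).
Then the next iterate is (x, y)₁ = (1.4141, 0.0505).

(1.4141, 0.0505)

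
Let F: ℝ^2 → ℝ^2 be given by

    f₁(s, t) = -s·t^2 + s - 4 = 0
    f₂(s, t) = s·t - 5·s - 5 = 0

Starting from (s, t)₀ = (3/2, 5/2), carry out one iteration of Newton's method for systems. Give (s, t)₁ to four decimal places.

(-1.6338, 3.1103)

At (3/2, 5/2): F = (-11.8750, -8.7500).
Jacobian J = [[-t^2 + 1, -2·s·t], [t - 5, s]].
At the point, J = [[-5.2500, -7.5000], [-2.5000, 1.5000]] (det J = -26.6250).
Solving J·Δ = −F gives Δ = (-3.1338, 0.6103).
Then the next iterate is (s, t)₁ = (-1.6338, 3.1103).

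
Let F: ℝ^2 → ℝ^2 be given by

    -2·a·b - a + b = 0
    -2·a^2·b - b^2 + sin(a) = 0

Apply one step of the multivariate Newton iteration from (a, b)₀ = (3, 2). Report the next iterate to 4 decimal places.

At (3, 2): F = (-13.0000, -39.858880).
Jacobian J = [[-2·b - 1, -2·a + 1], [-4·a·b + cos(a), -2·a^2 - 2·b]].
At the point, J = [[-5.0000, -5.0000], [-24.989992, -22.0000]] (det J = -14.949962).
Solving J·Δ = −F gives Δ = (5.7997, -8.3997).
Then the next iterate is (a, b)₁ = (8.7997, -6.3997).

(8.7997, -6.3997)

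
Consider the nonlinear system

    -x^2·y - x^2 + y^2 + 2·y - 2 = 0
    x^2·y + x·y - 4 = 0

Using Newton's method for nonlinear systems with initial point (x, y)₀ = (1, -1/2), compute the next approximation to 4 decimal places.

(-2.2500, -0.4375)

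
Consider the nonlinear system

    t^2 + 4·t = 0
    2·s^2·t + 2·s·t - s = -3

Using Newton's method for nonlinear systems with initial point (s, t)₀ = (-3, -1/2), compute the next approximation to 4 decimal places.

At (-3, -1/2): F = (-1.7500, 0.0000).
Jacobian J = [[0, 2·t + 4], [4·s·t + 2·t - 1, 2·s^2 + 2·s]].
At the point, J = [[0.0000, 3.0000], [4.0000, 12.0000]] (det J = -12.0000).
Solving J·Δ = −F gives Δ = (-1.7500, 0.5833).
Then the next iterate is (s, t)₁ = (-4.7500, 0.0833).

(-4.7500, 0.0833)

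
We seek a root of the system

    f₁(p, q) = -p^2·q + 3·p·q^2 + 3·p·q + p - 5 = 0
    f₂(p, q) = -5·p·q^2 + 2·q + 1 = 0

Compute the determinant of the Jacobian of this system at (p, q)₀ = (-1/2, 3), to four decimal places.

196.2500

J = [[-2·p·q + 3·q^2 + 3·q + 1, -p^2 + 6·p·q + 3·p], [-5·q^2, -10·p·q + 2]].
At the point, J = [[40.0000, -10.7500], [-45.0000, 17.0000]].
det J = 196.2500.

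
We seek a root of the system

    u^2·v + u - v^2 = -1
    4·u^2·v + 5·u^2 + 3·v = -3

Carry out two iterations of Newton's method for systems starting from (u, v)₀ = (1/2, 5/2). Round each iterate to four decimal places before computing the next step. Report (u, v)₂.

(6.0320, 2.9482)

At (1/2, 5/2): F = (-4.1250, 14.2500).
Jacobian J = [[2·u·v + 1, u^2 - 2·v], [8·u·v + 10·u, 4·u^2 + 3]].
At the point, J = [[3.5000, -4.7500], [15.0000, 4.0000]] (det J = 85.2500).
Solving J·Δ = −F gives Δ = (-0.6004, -1.3109).
Then the next iterate is (u, v)₁ = (-0.1004, 1.1891).
Round to (-0.1004, 1.1891) and repeat: F = (-0.502372, 6.665646), J = [[0.761229, -2.368120], [-1.959085, 3.040321]].
Δ = (6.1324, 1.7591), so (u, v)₂ = (6.0320, 2.9482).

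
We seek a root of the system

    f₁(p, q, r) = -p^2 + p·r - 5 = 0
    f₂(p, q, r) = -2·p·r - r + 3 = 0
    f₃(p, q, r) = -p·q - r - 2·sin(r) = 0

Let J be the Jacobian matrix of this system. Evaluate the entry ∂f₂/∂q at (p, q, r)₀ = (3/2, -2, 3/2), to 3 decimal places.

0.000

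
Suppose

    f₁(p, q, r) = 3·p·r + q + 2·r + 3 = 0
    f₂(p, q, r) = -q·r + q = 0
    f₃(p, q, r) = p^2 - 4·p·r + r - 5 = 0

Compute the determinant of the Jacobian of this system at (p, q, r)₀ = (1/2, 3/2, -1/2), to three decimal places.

J = [[3·r, 1, 3·p + 2], [0, -r + 1, -q], [2·p - 4·r, 0, -4·p + 1]].
At the point, J = [[-1.500, 1.000, 3.500], [0.000, 1.500, -1.500], [3.000, 0.000, -1.000]].
det J = -18.000.

-18.000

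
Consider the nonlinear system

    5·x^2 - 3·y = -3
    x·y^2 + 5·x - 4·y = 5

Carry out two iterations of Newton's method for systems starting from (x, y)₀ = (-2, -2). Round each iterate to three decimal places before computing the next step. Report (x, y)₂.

(0.301, -0.388)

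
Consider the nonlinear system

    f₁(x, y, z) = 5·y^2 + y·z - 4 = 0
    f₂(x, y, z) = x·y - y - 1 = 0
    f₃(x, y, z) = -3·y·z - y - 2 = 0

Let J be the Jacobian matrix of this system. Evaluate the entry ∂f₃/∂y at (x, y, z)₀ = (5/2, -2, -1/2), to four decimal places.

∂f₃/∂y = -3·z - 1.
At (5/2, -2, -1/2) this is 0.5000.

0.5000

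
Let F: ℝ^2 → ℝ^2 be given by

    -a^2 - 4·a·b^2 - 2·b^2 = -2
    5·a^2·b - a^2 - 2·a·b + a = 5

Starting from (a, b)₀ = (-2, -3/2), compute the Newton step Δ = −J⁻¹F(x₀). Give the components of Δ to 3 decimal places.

At (-2, -3/2): F = (11.500, -47.000).
Jacobian J = [[-2·a - 4·b^2, -8·a·b - 4·b], [10·a·b - 2·a - 2·b + 1, 5·a^2 - 2·a]].
At the point, J = [[-5.000, -18.000], [38.000, 24.000]] (det J = 564.000).
Solving J·Δ = −F gives Δ = (1.011, 0.358).

(1.011, 0.358)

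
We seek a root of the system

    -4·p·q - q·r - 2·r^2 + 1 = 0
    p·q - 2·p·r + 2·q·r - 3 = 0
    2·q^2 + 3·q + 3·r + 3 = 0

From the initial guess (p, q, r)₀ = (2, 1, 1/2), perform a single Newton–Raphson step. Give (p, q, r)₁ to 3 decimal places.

(2.587, 0.435, -1.348)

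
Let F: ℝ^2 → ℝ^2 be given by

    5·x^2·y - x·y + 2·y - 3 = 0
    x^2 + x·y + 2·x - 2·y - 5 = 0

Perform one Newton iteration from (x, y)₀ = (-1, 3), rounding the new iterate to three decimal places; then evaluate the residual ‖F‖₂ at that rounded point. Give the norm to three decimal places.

56.343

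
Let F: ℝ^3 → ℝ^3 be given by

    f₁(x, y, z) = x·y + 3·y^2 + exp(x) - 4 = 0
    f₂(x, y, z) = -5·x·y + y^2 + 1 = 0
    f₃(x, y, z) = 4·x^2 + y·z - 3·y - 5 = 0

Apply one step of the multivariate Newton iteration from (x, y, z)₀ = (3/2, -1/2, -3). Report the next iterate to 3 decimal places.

(1.613, 0.122, 6.258)

At (3/2, -1/2, -3): F = (0.48169, 5.000, 7.000).
Jacobian J = [[y + exp(x), x + 6·y, 0], [-5·y, -5·x + 2·y, 0], [8·x, z - 3, y]].
At the point, J = [[3.98169, -1.500, 0.000], [2.500, -8.500, 0.000], [12.000, -6.000, -0.500]] (det J = 15.04718).
Solving J·Δ = −F gives Δ = (0.113, 0.622, 9.258).
Then the next iterate is (x, y, z)₁ = (1.613, 0.122, 6.258).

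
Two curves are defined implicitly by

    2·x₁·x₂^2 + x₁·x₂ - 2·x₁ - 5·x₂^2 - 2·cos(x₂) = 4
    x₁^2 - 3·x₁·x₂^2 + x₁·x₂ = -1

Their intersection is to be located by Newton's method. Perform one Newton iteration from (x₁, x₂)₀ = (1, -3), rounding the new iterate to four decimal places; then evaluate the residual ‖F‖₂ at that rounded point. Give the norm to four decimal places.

At (1, -3): F = (-34.020015, -28.0000).
Jacobian J = [[2·x₂^2 + x₂ - 2, 4·x₁·x₂ + x₁ - 10·x₂ + 2·sin(x₂)], [2·x₁ - 3·x₂^2 + x₂, -6·x₁·x₂ + x₁]].
At the point, J = [[13.0000, 18.717760], [-28.0000, 19.0000]] (det J = 771.097280).
Solving J·Δ = −F gives Δ = (0.1586, 1.7074).
Then the next iterate is (x₁, x₂)₁ = (1.1586, -1.2926).
Re-evaluating at (1.1586, -1.2926): F = (-12.846512, -4.962670), so ‖F‖₂ = 13.7717.

13.7717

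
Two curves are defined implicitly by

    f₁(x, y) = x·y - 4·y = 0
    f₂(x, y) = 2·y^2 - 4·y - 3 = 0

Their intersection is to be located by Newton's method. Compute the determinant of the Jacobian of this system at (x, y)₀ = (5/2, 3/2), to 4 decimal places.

J = [[y, x - 4], [0, 4·y - 4]].
At the point, J = [[1.5000, -1.5000], [0.0000, 2.0000]].
det J = 3.0000.

3.0000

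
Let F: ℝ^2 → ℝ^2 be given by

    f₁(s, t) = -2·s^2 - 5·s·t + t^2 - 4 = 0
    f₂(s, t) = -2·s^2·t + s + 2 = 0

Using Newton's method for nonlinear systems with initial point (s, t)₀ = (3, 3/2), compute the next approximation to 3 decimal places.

(-0.378, 3.468)

At (3, 3/2): F = (-42.250, -22.000).
Jacobian J = [[-4·s - 5·t, -5·s + 2·t], [-4·s·t + 1, -2·s^2]].
At the point, J = [[-19.500, -12.000], [-17.000, -18.000]] (det J = 147.000).
Solving J·Δ = −F gives Δ = (-3.378, 1.968).
Then the next iterate is (s, t)₁ = (-0.378, 3.468).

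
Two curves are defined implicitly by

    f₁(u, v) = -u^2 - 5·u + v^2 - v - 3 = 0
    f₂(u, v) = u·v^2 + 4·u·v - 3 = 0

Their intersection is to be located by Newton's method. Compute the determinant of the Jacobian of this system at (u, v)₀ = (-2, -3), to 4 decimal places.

J = [[-2·u - 5, 2·v - 1], [v^2 + 4·v, 2·u·v + 4·u]].
At the point, J = [[-1.0000, -7.0000], [-3.0000, 4.0000]].
det J = -25.0000.

-25.0000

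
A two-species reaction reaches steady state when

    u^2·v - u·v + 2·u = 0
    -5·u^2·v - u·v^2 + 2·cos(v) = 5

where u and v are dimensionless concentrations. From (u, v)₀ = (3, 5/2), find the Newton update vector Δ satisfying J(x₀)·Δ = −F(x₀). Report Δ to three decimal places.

(-1.145, -0.732)

At (3, 5/2): F = (21.000, -137.85229).
Jacobian J = [[2·u·v - v + 2, u^2 - u], [-10·u·v - v^2, -5·u^2 - 2·u·v - 2·sin(v)]].
At the point, J = [[14.500, 6.000], [-81.250, -61.19694]] (det J = -399.85569).
Solving J·Δ = −F gives Δ = (-1.145, -0.732).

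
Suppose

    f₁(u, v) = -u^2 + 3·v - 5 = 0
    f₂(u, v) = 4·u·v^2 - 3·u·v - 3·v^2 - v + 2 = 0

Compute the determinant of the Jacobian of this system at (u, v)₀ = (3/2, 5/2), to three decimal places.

-81.000

J = [[-2·u, 3], [4·v^2 - 3·v, 8·u·v - 3·u - 6·v - 1]].
At the point, J = [[-3.000, 3.000], [17.500, 9.500]].
det J = -81.000.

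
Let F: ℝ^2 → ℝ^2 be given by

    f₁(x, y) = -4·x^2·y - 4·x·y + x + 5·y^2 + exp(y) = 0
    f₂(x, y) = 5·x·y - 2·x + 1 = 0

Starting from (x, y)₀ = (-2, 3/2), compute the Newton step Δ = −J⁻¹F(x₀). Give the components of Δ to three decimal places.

(0.385, -0.788)

At (-2, 3/2): F = (1.73169, -10.000).
Jacobian J = [[-8·x·y - 4·y + 1, -4·x^2 - 4·x + 10·y + exp(y)], [5·y - 2, 5·x]].
At the point, J = [[19.000, 11.48169], [5.500, -10.000]] (det J = -253.14929).
Solving J·Δ = −F gives Δ = (0.385, -0.788).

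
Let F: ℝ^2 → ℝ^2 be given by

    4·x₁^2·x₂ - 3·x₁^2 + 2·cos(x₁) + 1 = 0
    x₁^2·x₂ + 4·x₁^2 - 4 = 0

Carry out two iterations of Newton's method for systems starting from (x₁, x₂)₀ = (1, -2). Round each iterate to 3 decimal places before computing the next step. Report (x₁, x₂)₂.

At (1, -2): F = (-8.91940, -2.000).
Jacobian J = [[8·x₁·x₂ - 6·x₁ - 2·sin(x₁), 4·x₁^2], [2·x₁·x₂ + 8·x₁, x₁^2]].
At the point, J = [[-23.68294, 4.000], [4.000, 1.000]] (det J = -39.68294).
Solving J·Δ = −F gives Δ = (-0.023, 2.093).
Then the next iterate is (x₁, x₂)₁ = (0.977, 0.093).
Round to (0.977, 0.093) and repeat: F = (-0.38948, -0.09311), J = [[-6.79276, 3.81812], [7.99772, 0.95453]].
Δ = (0.000, 0.101), so (x₁, x₂)₂ = (0.977, 0.194).

(0.977, 0.194)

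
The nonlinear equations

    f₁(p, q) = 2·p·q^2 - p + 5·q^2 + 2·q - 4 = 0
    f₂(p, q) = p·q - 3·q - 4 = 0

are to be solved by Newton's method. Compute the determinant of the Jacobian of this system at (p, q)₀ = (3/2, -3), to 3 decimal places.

-163.500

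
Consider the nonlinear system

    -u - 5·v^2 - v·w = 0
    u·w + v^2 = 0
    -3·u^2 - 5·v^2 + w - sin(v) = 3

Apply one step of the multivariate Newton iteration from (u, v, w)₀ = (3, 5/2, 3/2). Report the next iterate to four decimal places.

(1.3876, 1.1816, 0.9203)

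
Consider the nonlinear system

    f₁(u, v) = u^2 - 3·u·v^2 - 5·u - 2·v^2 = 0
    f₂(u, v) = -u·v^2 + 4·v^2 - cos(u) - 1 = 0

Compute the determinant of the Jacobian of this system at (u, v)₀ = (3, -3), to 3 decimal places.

740.686

J = [[2·u - 3·v^2 - 5, -6·u·v - 4·v], [-v^2 + sin(u), -2·u·v + 8·v]].
At the point, J = [[-26.000, 66.000], [-8.85888, -6.000]].
det J = 740.686.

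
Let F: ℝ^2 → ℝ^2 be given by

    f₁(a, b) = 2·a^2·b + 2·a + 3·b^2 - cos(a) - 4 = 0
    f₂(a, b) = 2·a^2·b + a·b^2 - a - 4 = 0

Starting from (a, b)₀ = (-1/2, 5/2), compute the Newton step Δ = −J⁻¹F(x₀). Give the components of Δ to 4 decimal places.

At (-1/2, 5/2): F = (14.122417, -5.3750).
Jacobian J = [[4·a·b + sin(a) + 2, 2·a^2 + 6·b], [4·a·b + b^2 - 1, 2·a^2 + 2·a·b]].
At the point, J = [[-3.479426, 15.5000], [0.2500, -2.0000]] (det J = 3.083851).
Solving J·Δ = −F gives Δ = (-17.8568, -4.9196).

(-17.8568, -4.9196)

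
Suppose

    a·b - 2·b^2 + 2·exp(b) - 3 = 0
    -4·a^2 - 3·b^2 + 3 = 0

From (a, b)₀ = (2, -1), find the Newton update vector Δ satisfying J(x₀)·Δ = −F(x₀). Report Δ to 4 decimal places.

(-0.6896, 0.8276)

At (2, -1): F = (-6.264241, -16.0000).
Jacobian J = [[b, a - 4·b + 2·exp(b)], [-8·a, -6·b]].
At the point, J = [[-1.0000, 6.735759], [-16.0000, 6.0000]] (det J = 101.772142).
Solving J·Δ = −F gives Δ = (-0.6896, 0.8276).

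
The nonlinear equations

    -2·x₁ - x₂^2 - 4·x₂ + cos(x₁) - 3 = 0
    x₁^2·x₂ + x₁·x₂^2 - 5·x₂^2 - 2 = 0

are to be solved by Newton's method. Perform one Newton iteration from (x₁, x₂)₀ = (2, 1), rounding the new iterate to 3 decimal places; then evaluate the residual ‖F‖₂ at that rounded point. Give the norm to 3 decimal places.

6.920

At (2, 1): F = (-12.41615, -1.000).
Jacobian J = [[-sin(x₁) - 2, -2·x₂ - 4], [2·x₁·x₂ + x₂^2, x₁^2 + 2·x₁·x₂ - 10·x₂]].
At the point, J = [[-2.90930, -6.000], [5.000, -2.000]] (det J = 35.81859).
Solving J·Δ = −F gives Δ = (-0.526, -1.814).
Then the next iterate is (x₁, x₂)₁ = (1.474, -0.814).
Re-evaluating at (1.474, -0.814): F = (-3.25795, -6.10487), so ‖F‖₂ = 6.920.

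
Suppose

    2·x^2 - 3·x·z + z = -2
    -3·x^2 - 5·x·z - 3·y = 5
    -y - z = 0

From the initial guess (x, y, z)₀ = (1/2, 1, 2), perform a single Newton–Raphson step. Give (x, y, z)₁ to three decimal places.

(0.309, -6.529, 6.529)

At (1/2, 1, 2): F = (1.500, -13.750, -3.000).
Jacobian J = [[4·x - 3·z, 0, -3·x + 1], [-6·x - 5·z, -3, -5·x], [0, -1, -1]].
At the point, J = [[-4.000, 0.000, -0.500], [-13.000, -3.000, -2.500], [0.000, -1.000, -1.000]] (det J = -8.500).
Solving J·Δ = −F gives Δ = (-0.191, -7.529, 4.529).
Then the next iterate is (x, y, z)₁ = (0.309, -6.529, 6.529).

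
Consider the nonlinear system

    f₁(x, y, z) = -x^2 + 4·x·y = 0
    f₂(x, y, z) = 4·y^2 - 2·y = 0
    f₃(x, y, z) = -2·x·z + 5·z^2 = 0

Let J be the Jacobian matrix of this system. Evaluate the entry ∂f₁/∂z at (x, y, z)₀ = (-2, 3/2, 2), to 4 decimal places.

0.0000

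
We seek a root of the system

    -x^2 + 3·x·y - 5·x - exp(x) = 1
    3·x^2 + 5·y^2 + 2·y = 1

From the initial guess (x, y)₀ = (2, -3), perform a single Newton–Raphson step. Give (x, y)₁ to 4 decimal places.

(0.6995, -1.7717)

At (2, -3): F = (-40.389056, 50.0000).
Jacobian J = [[-2·x + 3·y - exp(x) - 5, 3·x], [6·x, 10·y + 2]].
At the point, J = [[-25.389056, 6.0000], [12.0000, -28.0000]] (det J = 638.893571).
Solving J·Δ = −F gives Δ = (-1.3005, 1.2283).
Then the next iterate is (x, y)₁ = (0.6995, -1.7717).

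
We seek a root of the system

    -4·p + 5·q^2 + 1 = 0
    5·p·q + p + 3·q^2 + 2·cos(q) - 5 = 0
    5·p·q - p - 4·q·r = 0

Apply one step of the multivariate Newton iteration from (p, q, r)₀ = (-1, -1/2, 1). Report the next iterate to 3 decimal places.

At (-1, -1/2, 1): F = (6.250, -0.99483, 5.500).
Jacobian J = [[-4, 10·q, 0], [5·q + 1, 5·p + 6·q - 2·sin(q), 0], [5·q - 1, 5·p - 4·r, -4·q]].
At the point, J = [[-4.000, -5.000, 0.000], [-1.500, -7.04115, 0.000], [-3.500, -9.000, 2.000]] (det J = 41.32919).
Solving J·Δ = −F gives Δ = (2.370, -0.646, -1.510).
Then the next iterate is (p, q, r)₁ = (1.370, -1.146, -0.510).

(1.370, -1.146, -0.510)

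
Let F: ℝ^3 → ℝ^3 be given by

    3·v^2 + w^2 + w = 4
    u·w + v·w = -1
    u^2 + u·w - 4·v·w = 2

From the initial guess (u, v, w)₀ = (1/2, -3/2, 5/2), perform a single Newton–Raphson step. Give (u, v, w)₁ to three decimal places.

(-0.020, -0.616, 1.909)

At (1/2, -3/2, 5/2): F = (11.500, -1.500, 14.500).
Jacobian J = [[0, 6·v, 2·w + 1], [w, w, u + v], [2·u + w, -4·w, u - 4·v]].
At the point, J = [[0.000, -9.000, 6.000], [2.500, 2.500, -1.000], [3.500, -10.000, 6.500]] (det J = -24.750).
Solving J·Δ = −F gives Δ = (-0.520, 0.884, -0.591).
Then the next iterate is (u, v, w)₁ = (-0.020, -0.616, 1.909).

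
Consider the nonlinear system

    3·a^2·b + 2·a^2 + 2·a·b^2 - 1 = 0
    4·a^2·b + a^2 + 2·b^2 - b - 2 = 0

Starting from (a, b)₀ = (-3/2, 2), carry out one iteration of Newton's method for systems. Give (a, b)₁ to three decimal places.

At (-3/2, 2): F = (5.000, 24.250).
Jacobian J = [[6·a·b + 4·a + 2·b^2, 3·a^2 + 4·a·b], [8·a·b + 2·a, 4·a^2 + 4·b - 1]].
At the point, J = [[-16.000, -5.250], [-27.000, 16.000]] (det J = -397.750).
Solving J·Δ = −F gives Δ = (0.521, -0.636).
Then the next iterate is (a, b)₁ = (-0.979, 1.364).

(-0.979, 1.364)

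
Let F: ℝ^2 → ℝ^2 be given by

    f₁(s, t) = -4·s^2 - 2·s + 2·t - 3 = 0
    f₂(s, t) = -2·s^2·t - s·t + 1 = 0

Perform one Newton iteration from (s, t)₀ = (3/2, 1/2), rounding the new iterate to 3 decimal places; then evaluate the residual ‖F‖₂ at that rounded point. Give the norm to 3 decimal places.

At (3/2, 1/2): F = (-14.000, -2.000).
Jacobian J = [[-8·s - 2, 2], [-4·s·t - t, -2·s^2 - s]].
At the point, J = [[-14.000, 2.000], [-3.500, -6.000]] (det J = 91.000).
Solving J·Δ = −F gives Δ = (-0.967, 0.231).
Then the next iterate is (s, t)₁ = (0.533, 0.731).
Re-evaluating at (0.533, 0.731): F = (-3.74036, 0.19504), so ‖F‖₂ = 3.745.

3.745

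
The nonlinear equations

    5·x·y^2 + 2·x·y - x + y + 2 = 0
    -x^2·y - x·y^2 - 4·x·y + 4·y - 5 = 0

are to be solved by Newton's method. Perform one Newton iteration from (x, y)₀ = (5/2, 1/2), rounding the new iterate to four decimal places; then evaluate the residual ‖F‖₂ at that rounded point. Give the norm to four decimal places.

5.1991

At (5/2, 1/2): F = (5.6250, -11.7500).
Jacobian J = [[5·y^2 + 2·y - 1, 10·x·y + 2·x + 1], [-2·x·y - y^2 - 4·y, -x^2 - 2·x·y - 4·x + 4]].
At the point, J = [[1.2500, 18.5000], [-4.7500, -14.7500]] (det J = 69.4375).
Solving J·Δ = −F gives Δ = (-1.9356, -0.1733).
Then the next iterate is (x, y)₁ = (0.5644, 0.3267).
Re-evaluating at (0.5644, 0.3267): F = (2.432279, -4.595067), so ‖F‖₂ = 5.1991.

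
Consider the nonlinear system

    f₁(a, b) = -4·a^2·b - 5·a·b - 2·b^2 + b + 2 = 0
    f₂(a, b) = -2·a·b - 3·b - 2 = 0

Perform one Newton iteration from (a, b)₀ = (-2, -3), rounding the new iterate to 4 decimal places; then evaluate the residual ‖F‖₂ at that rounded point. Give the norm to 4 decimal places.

2.5927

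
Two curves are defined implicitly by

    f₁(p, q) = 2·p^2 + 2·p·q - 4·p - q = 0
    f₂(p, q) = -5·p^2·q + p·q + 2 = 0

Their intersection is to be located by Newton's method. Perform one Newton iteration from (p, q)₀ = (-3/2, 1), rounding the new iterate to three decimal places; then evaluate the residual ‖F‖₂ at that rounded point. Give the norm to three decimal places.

At (-3/2, 1): F = (6.500, -10.750).
Jacobian J = [[4·p + 2·q - 4, 2·p - 1], [-10·p·q + q, -5·p^2 + p]].
At the point, J = [[-8.000, -4.000], [16.000, -12.750]] (det J = 166.000).
Solving J·Δ = −F gives Δ = (0.758, 0.108).
Then the next iterate is (p, q)₁ = (-0.742, 1.108).
Re-evaluating at (-0.742, 1.108): F = (1.31686, -1.87226), so ‖F‖₂ = 2.289.

2.289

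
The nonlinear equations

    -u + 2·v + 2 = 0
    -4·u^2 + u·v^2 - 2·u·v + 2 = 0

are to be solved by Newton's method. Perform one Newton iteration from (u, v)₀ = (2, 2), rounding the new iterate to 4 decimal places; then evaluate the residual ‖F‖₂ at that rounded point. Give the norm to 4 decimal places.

At (2, 2): F = (4.0000, -14.0000).
Jacobian J = [[-1, 2], [-8·u + v^2 - 2·v, 2·u·v - 2·u]].
At the point, J = [[-1.0000, 2.0000], [-16.0000, 4.0000]] (det J = 28.0000).
Solving J·Δ = −F gives Δ = (-1.5714, -2.7857).
Then the next iterate is (u, v)₁ = (0.4286, -0.7857).
Re-evaluating at (0.4286, -0.7857): F = (0.0000, 2.203295), so ‖F‖₂ = 2.2033.

2.2033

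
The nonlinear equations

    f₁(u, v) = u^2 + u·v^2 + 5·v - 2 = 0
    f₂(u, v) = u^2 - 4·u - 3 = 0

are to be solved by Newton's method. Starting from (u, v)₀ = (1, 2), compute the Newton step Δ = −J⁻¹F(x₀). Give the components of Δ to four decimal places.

(-3.0000, 0.5556)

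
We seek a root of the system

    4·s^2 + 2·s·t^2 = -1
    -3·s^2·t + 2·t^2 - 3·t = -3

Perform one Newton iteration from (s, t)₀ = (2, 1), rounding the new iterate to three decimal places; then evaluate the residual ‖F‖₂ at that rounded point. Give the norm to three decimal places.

5.610

At (2, 1): F = (21.000, -10.000).
Jacobian J = [[8·s + 2·t^2, 4·s·t], [-6·s·t, -3·s^2 + 4·t - 3]].
At the point, J = [[18.000, 8.000], [-12.000, -11.000]] (det J = -102.000).
Solving J·Δ = −F gives Δ = (-1.480, 0.706).
Then the next iterate is (s, t)₁ = (0.520, 1.706).
Re-evaluating at (0.520, 1.706): F = (5.10845, 2.31896), so ‖F‖₂ = 5.610.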